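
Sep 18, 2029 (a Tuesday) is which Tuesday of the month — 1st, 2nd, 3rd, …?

Day 18 falls in week ⌈18/7⌉ of the month.
Days 1–7 hold the 1st Tuesday, 8–14 the 2nd, 15–21 the 3rd, 22–28 the 4th, 29–31 the 5th.
18 is in the range for the 3rd.

3rd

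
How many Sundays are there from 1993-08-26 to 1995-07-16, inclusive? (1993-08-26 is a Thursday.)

99

1993-08-26 is a Thursday; the first Sunday on or after it is 1993-08-29 (3 days later).
From 1993-08-29 to 1995-07-16: 124 + 365 + 197 = 686 days (rest of 1993, 1994, to 1995-07-16 in 1995).
686 ÷ 7 = 98 full weeks with remainder 0, so 98 more Sundays after the first → 99.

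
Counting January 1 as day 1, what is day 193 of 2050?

Jan has 31 days (193 − 31 = 162 remain).
Feb has 28 days (162 − 28 = 134 remain).
Mar has 31 days (134 − 31 = 103 remain).
Apr has 30 days (103 − 30 = 73 remain).
May has 31 days (73 − 31 = 42 remain).
Jun has 30 days (42 − 30 = 12 remain).
12 into Jul → Jul 12.

Jul 12, 2050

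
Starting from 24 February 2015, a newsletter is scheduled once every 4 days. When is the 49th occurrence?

4 September 2015

The 49th occurrence is 48 intervals after the first: 48 × 4 = 192 days after 24 February 2015.
February has 28 days — 4 days to the end of February leaves 188.
March has 31 days (157 left).
April has 30 days (127 left).
May has 31 days (96 left).
June has 30 days (66 left).
July has 31 days (35 left).
August has 31 days (4 left).
4 days into September → 4 September 2015.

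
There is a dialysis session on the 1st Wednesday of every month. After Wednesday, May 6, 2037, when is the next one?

May 2037 starts on a Friday, so its 1st Wednesday is May 6, 2037 (5 days in).
That is not after May 6, 2037, so look at June 2037.
June 2037 starts on a Monday, so its 1st Wednesday is June 3, 2037 (2 days in).

June 3, 2037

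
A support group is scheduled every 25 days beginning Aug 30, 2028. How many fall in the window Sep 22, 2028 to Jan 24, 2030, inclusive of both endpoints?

20

Occurrences land 25·i days after Aug 30, 2028 for i = 0, 1, 2, …
Sep 22, 2028 is 23 days after the start; 23 ÷ 25 = 0 remainder 23; since the remainder is 23, round up to i = 1. First occurrence in the window: #2 on Sep 24, 2028 (1×25 = 25 days in).
Jan 24, 2030 is 512 days after the start; 512 ÷ 25 = 20 remainder 12. Last occurrence in the window: #21 on Jan 12, 2030.
Occurrences #2 through #21: 20 in total.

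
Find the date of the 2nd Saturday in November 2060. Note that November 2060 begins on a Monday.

November 2060 begins on a Monday, so the first Saturday is November 6 (5 days later).
The 2nd Saturday is 1 weeks later: 6 + 7 = 13.

November 13, 2060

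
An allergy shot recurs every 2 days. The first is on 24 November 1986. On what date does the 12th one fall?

16 December 1986

The 12th occurrence is 11 intervals after the first: 11 × 2 = 22 days after 24 November 1986.
November has 30 days — 6 days to the end of November leaves 16.
16 days into December → 16 December 1986.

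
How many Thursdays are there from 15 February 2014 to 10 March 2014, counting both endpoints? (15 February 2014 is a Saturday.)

15 February 2014 is a Saturday; the first Thursday on or after it is 20 February 2014 (5 days later).
From 20 February 2014 to 10 March 2014: 8 + 10 = 18 days (rest of February, March).
18 ÷ 7 = 2 full weeks with remainder 4, so 2 more Thursdays after the first → 3.

3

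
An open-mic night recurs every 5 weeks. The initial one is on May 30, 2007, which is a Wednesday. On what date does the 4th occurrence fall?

September 12, 2007

The 4th occurrence is 3 intervals after the first: 3 × 35 = 105 days after May 30, 2007.
May has 31 days — 1 day to the end of May leaves 104.
June has 30 days (74 left).
July has 31 days (43 left).
August has 31 days (12 left).
12 days into September → September 12, 2007.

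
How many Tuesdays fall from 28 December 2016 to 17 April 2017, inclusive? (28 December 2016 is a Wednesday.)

15

28 December 2016 is a Wednesday; the first Tuesday on or after it is 3 January 2017 (6 days later).
From 3 January 2017 to 17 April 2017: 28 + 28 + 31 + 17 = 104 days (rest of January, February, March, April).
104 ÷ 7 = 14 full weeks with remainder 6, so 14 more Tuesdays after the first → 15.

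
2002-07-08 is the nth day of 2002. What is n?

189

Days in months before July: 31 + 28 + 31 + 30 + 31 + 30 = 181.
Plus 8 days into July → day 189.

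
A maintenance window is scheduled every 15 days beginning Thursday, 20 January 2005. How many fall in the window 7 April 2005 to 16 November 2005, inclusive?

Occurrences land 15·i days after 20 January 2005 for i = 0, 1, 2, …
7 April 2005 is 77 days after the start; 77 ÷ 15 = 5 remainder 2; since the remainder is 2, round up to i = 6. First occurrence in the window: #7 on 20 April 2005 (6×15 = 90 days in).
16 November 2005 is 300 days after the start; 300 ÷ 15 = 20 remainder 0. Last occurrence in the window: #21 on 16 November 2005.
Occurrences #7 through #21: 15 in total.

15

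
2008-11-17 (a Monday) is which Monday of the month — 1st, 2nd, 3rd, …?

Day 17 falls in week ⌈17/7⌉ of the month.
Days 1–7 hold the 1st Monday, 8–14 the 2nd, 15–21 the 3rd, 22–28 the 4th, 29–31 the 5th.
17 is in the range for the 3rd.

3rd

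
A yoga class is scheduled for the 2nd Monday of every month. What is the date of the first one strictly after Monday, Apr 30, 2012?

Apr 2012 starts on a Sunday; its first Monday is the 2nd, so the 2nd Monday is the 9th — Apr 9, 2012.
That is not after Apr 30, 2012, so look at May 2012.
May 2012 starts on a Tuesday; its first Monday is the 7th, so the 2nd Monday is the 14th — May 14, 2012.

May 14, 2012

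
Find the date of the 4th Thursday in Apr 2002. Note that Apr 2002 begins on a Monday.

Apr 2002 begins on a Monday, so the first Thursday is Apr 4 (3 days later).
The 4th Thursday is 3 weeks later: 4 + 21 = 25.

Apr 25, 2002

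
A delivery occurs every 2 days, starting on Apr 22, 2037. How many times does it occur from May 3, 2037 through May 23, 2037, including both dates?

Occurrences land 2·i days after Apr 22, 2037 for i = 0, 1, 2, …
May 3, 2037 is 11 days after the start; 11 ÷ 2 = 5 remainder 1; since the remainder is 1, round up to i = 6. First occurrence in the window: #7 on May 4, 2037 (6×2 = 12 days in).
May 23, 2037 is 31 days after the start; 31 ÷ 2 = 15 remainder 1. Last occurrence in the window: #16 on May 22, 2037.
Occurrences #7 through #16: 10 in total.

10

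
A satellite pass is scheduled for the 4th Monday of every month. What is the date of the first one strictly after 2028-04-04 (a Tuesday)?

April 2028 starts on a Saturday; its first Monday is the 3rd, so the 4th Monday is the 24th — 2028-04-24.
2028-04-24 is after 2028-04-04, so that is the next one.

2028-04-24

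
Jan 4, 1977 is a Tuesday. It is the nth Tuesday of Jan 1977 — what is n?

Day 4 falls in week ⌈4/7⌉ of the month.
Days 1–7 hold the 1st Tuesday, 8–14 the 2nd, 15–21 the 3rd, 22–28 the 4th, 29–31 the 5th.
4 is in the range for the 1st.

1st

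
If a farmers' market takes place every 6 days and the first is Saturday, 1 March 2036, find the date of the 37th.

3 October 2036

The 37th occurrence is 36 intervals after the first: 36 × 6 = 216 days after 1 March 2036.
March has 31 days — 30 days to the end of March leaves 186.
April has 30 days (156 left).
May has 31 days (125 left).
June has 30 days (95 left).
July has 31 days (64 left).
August has 31 days (33 left).
September has 30 days (3 left).
3 days into October → 3 October 2036.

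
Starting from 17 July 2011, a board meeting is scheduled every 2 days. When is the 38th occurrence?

The 38th occurrence is 37 intervals after the first: 37 × 2 = 74 days after 17 July 2011.
July has 31 days — 14 days to the end of July leaves 60.
August has 31 days (29 left).
29 days into September → 29 September 2011.

29 September 2011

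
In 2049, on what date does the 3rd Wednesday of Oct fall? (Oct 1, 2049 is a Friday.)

Oct 2049 begins on a Friday, so the first Wednesday is Oct 6 (5 days later).
The 3rd Wednesday is 2 weeks later: 6 + 14 = 20.

Oct 20, 2049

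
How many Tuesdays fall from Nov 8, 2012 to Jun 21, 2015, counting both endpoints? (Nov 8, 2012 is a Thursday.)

136

Nov 8, 2012 is a Thursday; the first Tuesday on or after it is Nov 13, 2012 (5 days later).
From Nov 13, 2012 to Jun 21, 2015: 48 + 365 + 365 + 172 = 950 days (rest of 2012, 2013, 2014, to Jun 21, 2015 in 2015).
950 ÷ 7 = 135 full weeks with remainder 5, so 135 more Tuesdays after the first → 136.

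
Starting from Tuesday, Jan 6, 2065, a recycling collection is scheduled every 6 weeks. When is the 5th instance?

Jun 23, 2065

The 5th occurrence is 4 intervals after the first: 4 × 42 = 168 days after Jan 6, 2065.
Jan has 31 days — 25 days to the end of Jan leaves 143.
Feb has 28 days (115 left).
Mar has 31 days (84 left).
Apr has 30 days (54 left).
May has 31 days (23 left).
23 days into Jun → Jun 23, 2065.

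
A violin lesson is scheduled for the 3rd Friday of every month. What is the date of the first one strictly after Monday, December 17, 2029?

December 2029 starts on a Saturday; its first Friday is the 7th, so the 3rd Friday is the 21st — December 21, 2029.
December 21, 2029 is after December 17, 2029, so that is the next one.

December 21, 2029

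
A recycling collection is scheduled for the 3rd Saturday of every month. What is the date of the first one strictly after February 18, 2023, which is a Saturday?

February 2023 starts on a Wednesday; its first Saturday is the 4th, so the 3rd Saturday is the 18th — February 18, 2023.
That is not after February 18, 2023, so look at March 2023.
March 2023 starts on a Wednesday; its first Saturday is the 4th, so the 3rd Saturday is the 18th — March 18, 2023.

March 18, 2023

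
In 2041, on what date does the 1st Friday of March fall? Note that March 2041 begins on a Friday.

March 2041 begins on a Friday, so the first Friday is March 1.

1 March 2041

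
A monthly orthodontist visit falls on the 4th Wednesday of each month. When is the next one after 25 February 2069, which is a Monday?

February 2069 starts on a Friday; its first Wednesday is the 6th, so the 4th Wednesday is the 27th — 27 February 2069.
27 February 2069 is after 25 February 2069, so that is the next one.

27 February 2069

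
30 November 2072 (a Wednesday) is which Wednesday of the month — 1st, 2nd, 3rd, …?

Day 30 falls in week ⌈30/7⌉ of the month.
Days 1–7 hold the 1st Wednesday, 8–14 the 2nd, 15–21 the 3rd, 22–28 the 4th, 29–31 the 5th.
30 is in the range for the 5th.

5th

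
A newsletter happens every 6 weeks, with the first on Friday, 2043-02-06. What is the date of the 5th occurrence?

The 5th occurrence is 4 intervals after the first: 4 × 42 = 168 days after 2043-02-06.
February has 28 days — 22 days to the end of February leaves 146.
March has 31 days (115 left).
April has 30 days (85 left).
May has 31 days (54 left).
June has 30 days (24 left).
24 days into July → 2043-07-24.

2043-07-24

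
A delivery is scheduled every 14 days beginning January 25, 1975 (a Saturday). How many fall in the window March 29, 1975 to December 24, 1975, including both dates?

Occurrences land 14·i days after January 25, 1975 for i = 0, 1, 2, …
March 29, 1975 is 63 days after the start; 63 ÷ 14 = 4 remainder 7; since the remainder is 7, round up to i = 5. First occurrence in the window: #6 on April 5, 1975 (5×14 = 70 days in).
December 24, 1975 is 333 days after the start; 333 ÷ 14 = 23 remainder 11. Last occurrence in the window: #24 on December 13, 1975.
Occurrences #6 through #24: 19 in total.

19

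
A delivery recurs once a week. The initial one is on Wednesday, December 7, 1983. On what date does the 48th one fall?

The 48th occurrence is 47 intervals after the first: 47 × 7 = 329 days after December 7, 1983.
December has 31 days — 24 days to the end of December leaves 305.
January has 31 days (274 left).
February has 29 days (245 left).
March has 31 days (214 left).
April has 30 days (184 left).
May has 31 days (153 left).
June has 30 days (123 left).
July has 31 days (92 left).
August has 31 days (61 left).
September has 30 days (31 left).
31 days into October → October 31, 1984.

October 31, 1984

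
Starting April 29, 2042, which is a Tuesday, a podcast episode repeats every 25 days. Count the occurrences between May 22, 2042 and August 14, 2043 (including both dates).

18

Occurrences land 25·i days after April 29, 2042 for i = 0, 1, 2, …
May 22, 2042 is 23 days after the start; 23 ÷ 25 = 0 remainder 23; since the remainder is 23, round up to i = 1. First occurrence in the window: #2 on May 24, 2042 (1×25 = 25 days in).
August 14, 2043 is 472 days after the start; 472 ÷ 25 = 18 remainder 22. Last occurrence in the window: #19 on July 23, 2043.
Occurrences #2 through #19: 18 in total.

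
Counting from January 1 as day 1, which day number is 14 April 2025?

Days in months before April: 31 + 28 + 31 = 90.
Plus 14 days into April → day 104.

104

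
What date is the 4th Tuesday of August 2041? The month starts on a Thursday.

August 27, 2041

August 2041 begins on a Thursday, so the first Tuesday is August 6 (5 days later).
The 4th Tuesday is 3 weeks later: 6 + 21 = 27.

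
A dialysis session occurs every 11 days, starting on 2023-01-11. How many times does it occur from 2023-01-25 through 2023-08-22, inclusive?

Occurrences land 11·i days after 2023-01-11 for i = 0, 1, 2, …
2023-01-25 is 14 days after the start; 14 ÷ 11 = 1 remainder 3; since the remainder is 3, round up to i = 2. First occurrence in the window: #3 on 2023-02-02 (2×11 = 22 days in).
2023-08-22 is 223 days after the start; 223 ÷ 11 = 20 remainder 3. Last occurrence in the window: #21 on 2023-08-19.
Occurrences #3 through #21: 19 in total.

19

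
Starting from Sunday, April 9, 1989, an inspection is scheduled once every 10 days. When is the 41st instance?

The 41st occurrence is 40 intervals after the first: 40 × 10 = 400 days after April 9, 1989.
April has 30 days — 21 days to the end of April leaves 379.
May has 31 days (348 left).
June has 30 days (318 left).
July has 31 days (287 left).
August has 31 days (256 left).
September has 30 days (226 left).
October has 31 days (195 left).
November has 30 days (165 left).
December has 31 days (134 left).
January has 31 days (103 left).
February has 28 days (75 left).
March has 31 days (44 left).
April has 30 days (14 left).
14 days into May → May 14, 1990.

May 14, 1990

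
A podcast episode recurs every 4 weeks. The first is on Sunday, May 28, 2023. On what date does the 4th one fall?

The 4th occurrence is 3 intervals after the first: 3 × 28 = 84 days after May 28, 2023.
May has 31 days — 3 days to the end of May leaves 81.
Jun has 30 days (51 left).
Jul has 31 days (20 left).
20 days into Aug → Aug 20, 2023.

Aug 20, 2023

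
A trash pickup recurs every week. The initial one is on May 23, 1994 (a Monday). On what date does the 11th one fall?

The 11th occurrence is 10 intervals after the first: 10 × 7 = 70 days after May 23, 1994.
May has 31 days — 8 days to the end of May leaves 62.
Jun has 30 days (32 left).
Jul has 31 days (1 left).
1 day into Aug → Aug 1, 1994.

Aug 1, 1994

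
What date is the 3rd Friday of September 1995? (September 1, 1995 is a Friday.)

September 1995 begins on a Friday, so the first Friday is September 1.
The 3rd Friday is 2 weeks later: 1 + 14 = 15.

September 15, 1995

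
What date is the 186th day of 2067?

January has 31 days (186 − 31 = 155 remain).
February has 28 days (155 − 28 = 127 remain).
March has 31 days (127 − 31 = 96 remain).
April has 30 days (96 − 30 = 66 remain).
May has 31 days (66 − 31 = 35 remain).
June has 30 days (35 − 30 = 5 remain).
5 into July → July 5.

2067-07-05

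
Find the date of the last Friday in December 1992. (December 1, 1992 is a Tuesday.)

1992-12-25

December 1992 begins on a Tuesday, so the first Friday is December 4 (3 days later).
December 1992 has 31 days. Adding weeks: 4, 11, 18, 25 — the last one ≤ 31 is the 25th.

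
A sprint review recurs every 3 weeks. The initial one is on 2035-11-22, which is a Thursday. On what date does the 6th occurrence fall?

The 6th occurrence is 5 intervals after the first: 5 × 21 = 105 days after 2035-11-22.
November has 30 days — 8 days to the end of November leaves 97.
December has 31 days (66 left).
January has 31 days (35 left).
February has 29 days (6 left).
6 days into March → 2036-03-06.

2036-03-06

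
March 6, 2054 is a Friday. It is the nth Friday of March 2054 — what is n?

1st

Day 6 falls in week ⌈6/7⌉ of the month.
Days 1–7 hold the 1st Friday, 8–14 the 2nd, 15–21 the 3rd, 22–28 the 4th, 29–31 the 5th.
6 is in the range for the 1st.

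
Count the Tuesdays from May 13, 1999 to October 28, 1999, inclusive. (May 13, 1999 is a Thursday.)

May 13, 1999 is a Thursday; the first Tuesday on or after it is May 18, 1999 (5 days later).
From May 18, 1999 to October 28, 1999: 13 + 30 + 31 + 31 + 30 + 28 = 163 days (rest of May, June, July, August, September, October).
163 ÷ 7 = 23 full weeks with remainder 2, so 23 more Tuesdays after the first → 24.

24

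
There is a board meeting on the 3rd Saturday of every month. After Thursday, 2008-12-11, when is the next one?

2008-12-20

December 2008 starts on a Monday; its first Saturday is the 6th, so the 3rd Saturday is the 20th — 2008-12-20.
2008-12-20 is after 2008-12-11, so that is the next one.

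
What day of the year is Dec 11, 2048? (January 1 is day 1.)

346

Days in months before Dec: 31 + 29 + 31 + 30 + 31 + 30 + 31 + 31 + 30 + 31 + 30 = 335.
Plus 11 days into Dec → day 346.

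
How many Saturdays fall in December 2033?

2033-12-01 is a Thursday; the first Saturday on or after it is 2033-12-03 (2 days later).
From 2033-12-03 to 2033-12-31 is 31 − 3 = 28 days.
28 ÷ 7 = 4 full weeks with remainder 0, so 4 more Saturdays after the first → 5.

5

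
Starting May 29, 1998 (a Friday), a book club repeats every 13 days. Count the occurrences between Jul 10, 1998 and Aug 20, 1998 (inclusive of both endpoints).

Occurrences land 13·i days after May 29, 1998 for i = 0, 1, 2, …
Jul 10, 1998 is 42 days after the start; 42 ÷ 13 = 3 remainder 3; since the remainder is 3, round up to i = 4. First occurrence in the window: #5 on Jul 20, 1998 (4×13 = 52 days in).
Aug 20, 1998 is 83 days after the start; 83 ÷ 13 = 6 remainder 5. Last occurrence in the window: #7 on Aug 15, 1998.
Occurrences #5 through #7: 3 in total.

3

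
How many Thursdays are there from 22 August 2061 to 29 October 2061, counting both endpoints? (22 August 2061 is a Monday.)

10

22 August 2061 is a Monday; the first Thursday on or after it is 25 August 2061 (3 days later).
From 25 August 2061 to 29 October 2061: 6 + 30 + 29 = 65 days (rest of August, September, October).
65 ÷ 7 = 9 full weeks with remainder 2, so 9 more Thursdays after the first → 10.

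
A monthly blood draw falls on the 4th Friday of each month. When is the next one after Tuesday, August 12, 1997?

August 22, 1997

August 1997 starts on a Friday; its first Friday is the 1st, so the 4th Friday is the 22nd — August 22, 1997.
August 22, 1997 is after August 12, 1997, so that is the next one.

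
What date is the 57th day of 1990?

26 February 1990

January has 31 days (57 − 31 = 26 remain).
26 into February → February 26.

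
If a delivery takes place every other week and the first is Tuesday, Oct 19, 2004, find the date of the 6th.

Dec 28, 2004

The 6th occurrence is 5 intervals after the first: 5 × 14 = 70 days after Oct 19, 2004.
Oct has 31 days — 12 days to the end of Oct leaves 58.
Nov has 30 days (28 left).
28 days into Dec → Dec 28, 2004.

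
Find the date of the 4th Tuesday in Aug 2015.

Aug 2015 begins on a Saturday, so the first Tuesday is Aug 4 (3 days later).
The 4th Tuesday is 3 weeks later: 4 + 21 = 25.

Aug 25, 2015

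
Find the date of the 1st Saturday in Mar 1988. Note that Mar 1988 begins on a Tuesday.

Mar 1988 begins on a Tuesday, so the first Saturday is Mar 5 (4 days later).

Mar 5, 1988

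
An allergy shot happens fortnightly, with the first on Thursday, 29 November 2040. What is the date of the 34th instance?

6 March 2042

The 34th occurrence is 33 intervals after the first: 33 × 14 = 462 days after 29 November 2040.
November has 30 days — 1 day to the end of November leaves 461.
From end of November to end of 2040 is 31 days (430 left).
2041 has 365 days (65 left).
January has 31 days (34 left).
February has 28 days (6 left).
6 days into March → 6 March 2042.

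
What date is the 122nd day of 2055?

Jan has 31 days (122 − 31 = 91 remain).
Feb has 28 days (91 − 28 = 63 remain).
Mar has 31 days (63 − 31 = 32 remain).
Apr has 30 days (32 − 30 = 2 remain).
2 into May → May 2.

May 2, 2055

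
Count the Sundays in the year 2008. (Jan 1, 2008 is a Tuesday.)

52

Jan 1, 2008 is a Tuesday; the first Sunday on or after it is Jan 6, 2008 (5 days later).
From Jan 6, 2008 to Dec 31, 2008: 25 + 29 + 31 + 30 + 31 + 30 + 31 + 31 + 30 + 31 + 30 + 31 = 360 days (rest of Jan, Feb, Mar, Apr, May, Jun, Jul, Aug, Sep, Oct, Nov, Dec).
360 ÷ 7 = 51 full weeks with remainder 3, so 51 more Sundays after the first → 52.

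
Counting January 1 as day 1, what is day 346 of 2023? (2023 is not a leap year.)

Dec 12, 2023

Jan has 31 days (346 − 31 = 315 remain).
Feb has 28 days (315 − 28 = 287 remain).
Mar has 31 days (287 − 31 = 256 remain).
Apr has 30 days (256 − 30 = 226 remain).
May has 31 days (226 − 31 = 195 remain).
Jun has 30 days (195 − 30 = 165 remain).
Jul has 31 days (165 − 31 = 134 remain).
Aug has 31 days (134 − 31 = 103 remain).
Sep has 30 days (103 − 30 = 73 remain).
Oct has 31 days (73 − 31 = 42 remain).
Nov has 30 days (42 − 30 = 12 remain).
12 into Dec → Dec 12.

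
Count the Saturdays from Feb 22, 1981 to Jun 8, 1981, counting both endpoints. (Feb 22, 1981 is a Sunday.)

15

Feb 22, 1981 is a Sunday; the first Saturday on or after it is Feb 28, 1981 (6 days later).
From Feb 28, 1981 to Jun 8, 1981: 0 + 31 + 30 + 31 + 8 = 100 days (rest of Feb, Mar, Apr, May, Jun).
100 ÷ 7 = 14 full weeks with remainder 2, so 14 more Saturdays after the first → 15.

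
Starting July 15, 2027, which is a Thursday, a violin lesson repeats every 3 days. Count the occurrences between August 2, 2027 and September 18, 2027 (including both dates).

Occurrences land 3·i days after July 15, 2027 for i = 0, 1, 2, …
August 2, 2027 is 18 days after the start; 18 ÷ 3 = 6 remainder 0. First occurrence in the window: #7 on August 2, 2027 (6×3 = 18 days in).
September 18, 2027 is 65 days after the start; 65 ÷ 3 = 21 remainder 2. Last occurrence in the window: #22 on September 16, 2027.
Occurrences #7 through #22: 16 in total.

16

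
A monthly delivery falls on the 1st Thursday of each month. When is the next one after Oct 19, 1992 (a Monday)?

Oct 1992 starts on a Thursday, so its 1st Thursday is Oct 1, 1992.
That is not after Oct 19, 1992, so look at Nov 1992.
Nov 1992 starts on a Sunday, so its 1st Thursday is Nov 5, 1992 (4 days in).

Nov 5, 1992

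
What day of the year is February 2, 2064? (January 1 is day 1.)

33

Days in months before February: 31 = 31.
Plus 2 days into February → day 33.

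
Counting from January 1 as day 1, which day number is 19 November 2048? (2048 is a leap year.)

Days in months before November: 31 + 29 + 31 + 30 + 31 + 30 + 31 + 31 + 30 + 31 = 305.
Plus 19 days into November → day 324.

324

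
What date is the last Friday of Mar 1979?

Mar 1979 begins on a Thursday, so the first Friday is Mar 2 (1 day later).
Mar 1979 has 31 days. Adding weeks: 2, 9, 16, 23, 30 — the last one ≤ 31 is the 30th.

Mar 30, 1979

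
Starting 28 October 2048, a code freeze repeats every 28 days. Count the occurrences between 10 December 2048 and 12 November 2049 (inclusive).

Occurrences land 28·i days after 28 October 2048 for i = 0, 1, 2, …
10 December 2048 is 43 days after the start; 43 ÷ 28 = 1 remainder 15; since the remainder is 15, round up to i = 2. First occurrence in the window: #3 on 23 December 2048 (2×28 = 56 days in).
12 November 2049 is 380 days after the start; 380 ÷ 28 = 13 remainder 16. Last occurrence in the window: #14 on 27 October 2049.
Occurrences #3 through #14: 12 in total.

12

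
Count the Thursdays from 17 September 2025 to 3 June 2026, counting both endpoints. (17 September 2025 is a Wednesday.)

37

17 September 2025 is a Wednesday; the first Thursday on or after it is 18 September 2025 (1 day later).
From 18 September 2025 to 3 June 2026: 12 + 31 + 30 + 31 + 31 + 28 + 31 + 30 + 31 + 3 = 258 days (rest of September, October, November, December, January, February, March, April, May, June).
258 ÷ 7 = 36 full weeks with remainder 6, so 36 more Thursdays after the first → 37.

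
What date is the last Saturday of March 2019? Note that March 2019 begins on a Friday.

March 30, 2019

March 2019 begins on a Friday, so the first Saturday is March 2 (1 day later).
March 2019 has 31 days. Adding weeks: 2, 9, 16, 23, 30 — the last one ≤ 31 is the 30th.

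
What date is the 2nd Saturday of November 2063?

November 2063 begins on a Thursday, so the first Saturday is November 3 (2 days later).
The 2nd Saturday is 1 weeks later: 3 + 7 = 10.

2063-11-10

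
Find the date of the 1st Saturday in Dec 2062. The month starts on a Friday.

Dec 2, 2062

Dec 2062 begins on a Friday, so the first Saturday is Dec 2 (1 day later).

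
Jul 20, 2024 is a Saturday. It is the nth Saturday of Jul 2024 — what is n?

3rd

Day 20 falls in week ⌈20/7⌉ of the month.
Days 1–7 hold the 1st Saturday, 8–14 the 2nd, 15–21 the 3rd, 22–28 the 4th, 29–31 the 5th.
20 is in the range for the 3rd.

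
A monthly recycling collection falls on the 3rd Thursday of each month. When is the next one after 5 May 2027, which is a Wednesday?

May 2027 starts on a Saturday; its first Thursday is the 6th, so the 3rd Thursday is the 20th — 20 May 2027.
20 May 2027 is after 5 May 2027, so that is the next one.

20 May 2027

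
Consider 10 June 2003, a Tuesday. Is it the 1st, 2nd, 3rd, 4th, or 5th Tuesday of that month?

2nd

Day 10 falls in week ⌈10/7⌉ of the month.
Days 1–7 hold the 1st Tuesday, 8–14 the 2nd, 15–21 the 3rd, 22–28 the 4th, 29–31 the 5th.
10 is in the range for the 2nd.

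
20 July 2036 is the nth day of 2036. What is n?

202

Days in months before July: 31 + 29 + 31 + 30 + 31 + 30 = 182.
Plus 20 days into July → day 202.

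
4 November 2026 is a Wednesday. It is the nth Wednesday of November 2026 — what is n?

1st

Day 4 falls in week ⌈4/7⌉ of the month.
Days 1–7 hold the 1st Wednesday, 8–14 the 2nd, 15–21 the 3rd, 22–28 the 4th, 29–31 the 5th.
4 is in the range for the 1st.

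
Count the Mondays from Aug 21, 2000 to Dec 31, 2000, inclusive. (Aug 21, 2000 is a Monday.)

19

Aug 21, 2000 is a Monday; the first Monday on or after it is Aug 21, 2000.
From Aug 21, 2000 to Dec 31, 2000: 10 + 30 + 31 + 30 + 31 = 132 days (rest of Aug, Sep, Oct, Nov, Dec).
132 ÷ 7 = 18 full weeks with remainder 6, so 18 more Mondays after the first → 19.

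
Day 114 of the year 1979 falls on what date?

January has 31 days (114 − 31 = 83 remain).
February has 28 days (83 − 28 = 55 remain).
March has 31 days (55 − 31 = 24 remain).
24 into April → April 24.

April 24, 1979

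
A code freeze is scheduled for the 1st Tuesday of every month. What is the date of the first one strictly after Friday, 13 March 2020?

7 April 2020

March 2020 starts on a Sunday, so its 1st Tuesday is 3 March 2020 (2 days in).
That is not after 13 March 2020, so look at April 2020.
April 2020 starts on a Wednesday, so its 1st Tuesday is 7 April 2020 (6 days in).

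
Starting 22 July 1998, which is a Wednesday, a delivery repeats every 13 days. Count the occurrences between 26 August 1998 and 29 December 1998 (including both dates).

Occurrences land 13·i days after 22 July 1998 for i = 0, 1, 2, …
26 August 1998 is 35 days after the start; 35 ÷ 13 = 2 remainder 9; since the remainder is 9, round up to i = 3. First occurrence in the window: #4 on 30 August 1998 (3×13 = 39 days in).
29 December 1998 is 160 days after the start; 160 ÷ 13 = 12 remainder 4. Last occurrence in the window: #13 on 25 December 1998.
Occurrences #4 through #13: 10 in total.

10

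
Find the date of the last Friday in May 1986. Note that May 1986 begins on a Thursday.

May 1986 begins on a Thursday, so the first Friday is May 2 (1 day later).
May 1986 has 31 days. Adding weeks: 2, 9, 16, 23, 30 — the last one ≤ 31 is the 30th.

1986-05-30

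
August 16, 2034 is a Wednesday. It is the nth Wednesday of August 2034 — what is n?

3rd

Day 16 falls in week ⌈16/7⌉ of the month.
Days 1–7 hold the 1st Wednesday, 8–14 the 2nd, 15–21 the 3rd, 22–28 the 4th, 29–31 the 5th.
16 is in the range for the 3rd.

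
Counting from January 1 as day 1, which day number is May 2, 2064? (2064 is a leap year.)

123

Days in months before May: 31 + 29 + 31 + 30 = 121.
Plus 2 days into May → day 123.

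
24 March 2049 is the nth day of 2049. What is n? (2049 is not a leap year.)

83

Days in months before March: 31 + 28 = 59.
Plus 24 days into March → day 83.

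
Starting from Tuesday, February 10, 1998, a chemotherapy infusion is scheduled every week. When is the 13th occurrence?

The 13th occurrence is 12 intervals after the first: 12 × 7 = 84 days after February 10, 1998.
February has 28 days — 18 days to the end of February leaves 66.
March has 31 days (35 left).
April has 30 days (5 left).
5 days into May → May 5, 1998.

May 5, 1998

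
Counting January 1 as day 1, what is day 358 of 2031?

January has 31 days (358 − 31 = 327 remain).
February has 28 days (327 − 28 = 299 remain).
March has 31 days (299 − 31 = 268 remain).
April has 30 days (268 − 30 = 238 remain).
May has 31 days (238 − 31 = 207 remain).
June has 30 days (207 − 30 = 177 remain).
July has 31 days (177 − 31 = 146 remain).
August has 31 days (146 − 31 = 115 remain).
September has 30 days (115 − 30 = 85 remain).
October has 31 days (85 − 31 = 54 remain).
November has 30 days (54 − 30 = 24 remain).
24 into December → December 24.

December 24, 2031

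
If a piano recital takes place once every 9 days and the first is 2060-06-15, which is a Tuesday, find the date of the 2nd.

The 2nd occurrence is 1 interval after the first: 1 × 9 = 9 days after 2060-06-15.
9 days later is 2060-06-24.

2060-06-24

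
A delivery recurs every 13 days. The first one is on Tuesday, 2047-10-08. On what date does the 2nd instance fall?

The 2nd occurrence is 1 interval after the first: 1 × 13 = 13 days after 2047-10-08.
13 days later is 2047-10-21.

2047-10-21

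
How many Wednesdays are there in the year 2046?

2046-01-01 is a Monday; the first Wednesday on or after it is 2046-01-03 (2 days later).
From 2046-01-03 to 2046-12-31: 28 + 28 + 31 + 30 + 31 + 30 + 31 + 31 + 30 + 31 + 30 + 31 = 362 days (rest of January, February, March, April, May, June, July, August, September, October, November, December).
362 ÷ 7 = 51 full weeks with remainder 5, so 51 more Wednesdays after the first → 52.

52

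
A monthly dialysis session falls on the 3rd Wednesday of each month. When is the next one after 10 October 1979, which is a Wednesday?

17 October 1979

October 1979 starts on a Monday; its first Wednesday is the 3rd, so the 3rd Wednesday is the 17th — 17 October 1979.
17 October 1979 is after 10 October 1979, so that is the next one.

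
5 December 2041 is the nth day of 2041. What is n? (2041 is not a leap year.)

339

Days in months before December: 31 + 28 + 31 + 30 + 31 + 30 + 31 + 31 + 30 + 31 + 30 = 334.
Plus 5 days into December → day 339.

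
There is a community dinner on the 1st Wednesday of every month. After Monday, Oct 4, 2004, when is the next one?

Oct 2004 starts on a Friday, so its 1st Wednesday is Oct 6, 2004 (5 days in).
Oct 6, 2004 is after Oct 4, 2004, so that is the next one.

Oct 6, 2004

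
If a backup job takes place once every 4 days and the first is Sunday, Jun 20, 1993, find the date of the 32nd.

Oct 22, 1993

The 32nd occurrence is 31 intervals after the first: 31 × 4 = 124 days after Jun 20, 1993.
Jun has 30 days — 10 days to the end of Jun leaves 114.
Jul has 31 days (83 left).
Aug has 31 days (52 left).
Sep has 30 days (22 left).
22 days into Oct → Oct 22, 1993.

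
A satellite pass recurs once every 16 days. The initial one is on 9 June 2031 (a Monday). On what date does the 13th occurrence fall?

The 13th occurrence is 12 intervals after the first: 12 × 16 = 192 days after 9 June 2031.
June has 30 days — 21 days to the end of June leaves 171.
July has 31 days (140 left).
August has 31 days (109 left).
September has 30 days (79 left).
October has 31 days (48 left).
November has 30 days (18 left).
18 days into December → 18 December 2031.

18 December 2031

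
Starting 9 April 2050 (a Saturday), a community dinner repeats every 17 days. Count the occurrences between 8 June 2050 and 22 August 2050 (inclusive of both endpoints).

Occurrences land 17·i days after 9 April 2050 for i = 0, 1, 2, …
8 June 2050 is 60 days after the start; 60 ÷ 17 = 3 remainder 9; since the remainder is 9, round up to i = 4. First occurrence in the window: #5 on 16 June 2050 (4×17 = 68 days in).
22 August 2050 is 135 days after the start; 135 ÷ 17 = 7 remainder 16. Last occurrence in the window: #8 on 6 August 2050.
Occurrences #5 through #8: 4 in total.

4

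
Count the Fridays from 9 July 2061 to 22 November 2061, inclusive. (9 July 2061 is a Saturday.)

19

9 July 2061 is a Saturday; the first Friday on or after it is 15 July 2061 (6 days later).
From 15 July 2061 to 22 November 2061: 16 + 31 + 30 + 31 + 22 = 130 days (rest of July, August, September, October, November).
130 ÷ 7 = 18 full weeks with remainder 4, so 18 more Fridays after the first → 19.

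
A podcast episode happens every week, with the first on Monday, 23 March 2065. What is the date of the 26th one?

The 26th occurrence is 25 intervals after the first: 25 × 7 = 175 days after 23 March 2065.
March has 31 days — 8 days to the end of March leaves 167.
April has 30 days (137 left).
May has 31 days (106 left).
June has 30 days (76 left).
July has 31 days (45 left).
August has 31 days (14 left).
14 days into September → 14 September 2065.

14 September 2065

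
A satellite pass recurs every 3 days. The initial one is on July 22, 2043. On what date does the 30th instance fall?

The 30th occurrence is 29 intervals after the first: 29 × 3 = 87 days after July 22, 2043.
July has 31 days — 9 days to the end of July leaves 78.
August has 31 days (47 left).
September has 30 days (17 left).
17 days into October → October 17, 2043.

October 17, 2043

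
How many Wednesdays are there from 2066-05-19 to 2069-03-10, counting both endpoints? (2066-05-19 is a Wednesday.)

2066-05-19 is a Wednesday; the first Wednesday on or after it is 2066-05-19.
From 2066-05-19 to 2069-03-10: 226 + 365 + 366 + 69 = 1026 days (rest of 2066, 2067, 2068, to 2069-03-10 in 2069).
1026 ÷ 7 = 146 full weeks with remainder 4, so 146 more Wednesdays after the first → 147.

147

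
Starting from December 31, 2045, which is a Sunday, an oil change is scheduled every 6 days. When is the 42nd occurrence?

The 42nd occurrence is 41 intervals after the first: 41 × 6 = 246 days after December 31, 2045.
December has 31 days — 0 days to the end of December leaves 246.
January has 31 days (215 left).
February has 28 days (187 left).
March has 31 days (156 left).
April has 30 days (126 left).
May has 31 days (95 left).
June has 30 days (65 left).
July has 31 days (34 left).
August has 31 days (3 left).
3 days into September → September 3, 2046.

September 3, 2046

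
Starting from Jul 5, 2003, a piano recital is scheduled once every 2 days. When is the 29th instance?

The 29th occurrence is 28 intervals after the first: 28 × 2 = 56 days after Jul 5, 2003.
Jul has 31 days — 26 days to the end of Jul leaves 30.
30 days into Aug → Aug 30, 2003.

Aug 30, 2003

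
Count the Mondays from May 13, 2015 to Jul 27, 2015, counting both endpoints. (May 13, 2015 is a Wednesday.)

May 13, 2015 is a Wednesday; the first Monday on or after it is May 18, 2015 (5 days later).
From May 18, 2015 to Jul 27, 2015: 13 + 30 + 27 = 70 days (rest of May, Jun, Jul).
70 ÷ 7 = 10 full weeks with remainder 0, so 10 more Mondays after the first → 11.

11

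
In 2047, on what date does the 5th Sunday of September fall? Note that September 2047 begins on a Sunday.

29 September 2047

September 2047 begins on a Sunday, so the first Sunday is September 1.
The 5th Sunday is 4 weeks later: 1 + 28 = 29.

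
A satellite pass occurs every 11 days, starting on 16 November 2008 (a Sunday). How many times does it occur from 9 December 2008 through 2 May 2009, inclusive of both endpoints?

13

Occurrences land 11·i days after 16 November 2008 for i = 0, 1, 2, …
9 December 2008 is 23 days after the start; 23 ÷ 11 = 2 remainder 1; since the remainder is 1, round up to i = 3. First occurrence in the window: #4 on 19 December 2008 (3×11 = 33 days in).
2 May 2009 is 167 days after the start; 167 ÷ 11 = 15 remainder 2. Last occurrence in the window: #16 on 30 April 2009.
Occurrences #4 through #16: 13 in total.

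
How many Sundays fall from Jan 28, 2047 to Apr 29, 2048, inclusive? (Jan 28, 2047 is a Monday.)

65

Jan 28, 2047 is a Monday; the first Sunday on or after it is Feb 3, 2047 (6 days later).
From Feb 3, 2047 to Apr 29, 2048: 331 + 120 = 451 days (rest of 2047, to Apr 29, 2048 in 2048).
451 ÷ 7 = 64 full weeks with remainder 3, so 64 more Sundays after the first → 65.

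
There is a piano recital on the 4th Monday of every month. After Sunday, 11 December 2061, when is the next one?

December 2061 starts on a Thursday; its first Monday is the 5th, so the 4th Monday is the 26th — 26 December 2061.
26 December 2061 is after 11 December 2061, so that is the next one.

26 December 2061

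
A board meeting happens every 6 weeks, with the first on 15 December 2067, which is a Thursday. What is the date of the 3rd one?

8 March 2068

The 3rd occurrence is 2 intervals after the first: 2 × 42 = 84 days after 15 December 2067.
December has 31 days — 16 days to the end of December leaves 68.
January has 31 days (37 left).
February has 29 days (8 left).
8 days into March → 8 March 2068.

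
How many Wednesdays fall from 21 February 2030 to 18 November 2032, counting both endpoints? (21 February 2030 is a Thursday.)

143

21 February 2030 is a Thursday; the first Wednesday on or after it is 27 February 2030 (6 days later).
From 27 February 2030 to 18 November 2032: 307 + 365 + 323 = 995 days (rest of 2030, 2031, to 18 November 2032 in 2032).
995 ÷ 7 = 142 full weeks with remainder 1, so 142 more Wednesdays after the first → 143.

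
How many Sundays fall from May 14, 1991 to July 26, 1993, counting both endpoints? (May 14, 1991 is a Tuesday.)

May 14, 1991 is a Tuesday; the first Sunday on or after it is May 19, 1991 (5 days later).
From May 19, 1991 to July 26, 1993: 226 + 366 + 207 = 799 days (rest of 1991, 1992, to July 26, 1993 in 1993).
799 ÷ 7 = 114 full weeks with remainder 1, so 114 more Sundays after the first → 115.

115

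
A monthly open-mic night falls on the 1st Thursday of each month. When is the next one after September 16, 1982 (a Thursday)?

October 7, 1982

September 1982 starts on a Wednesday, so its 1st Thursday is September 2, 1982 (1 day in).
That is not after September 16, 1982, so look at October 1982.
October 1982 starts on a Friday, so its 1st Thursday is October 7, 1982 (6 days in).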